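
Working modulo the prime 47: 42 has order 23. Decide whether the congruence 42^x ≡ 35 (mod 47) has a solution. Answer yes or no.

no

⟨42⟩ has order 23; its elements mod 47 are {1, 2, 3, 4, 6, 7, 8, 9, 12, 14, 16, 17, 18, 21, 24, 25, 27, 28, 32, 34, 36, 37, 42}.
35 is not in this set.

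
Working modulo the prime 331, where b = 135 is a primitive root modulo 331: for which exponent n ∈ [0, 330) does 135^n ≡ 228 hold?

193

Baby-step giant-step with m = ceil(sqrt(330)) = 19.
Baby table (135^j mod 331 for j=0..18):
  0:1  1:135  2:20  3:52  4:69  5:47  6:56  7:278
  8:127  9:264  10:223  11:315  12:157  13:11  14:161  15:220
  16:241  17:97  18:186
Giant step factor: 135^(-19) ≡ 295 (mod 331).
Scan 228·295^i mod 331 for i = 0, 1, …:
  i=0: 228   i=1: 67   i=2: 236   i=3: 110
  i=4: 12   i=5: 230   i=6: 326   i=7: 180
  i=8: 140   i=9: 256   i=10: 52
Match at i=10, j=3: n = 10·19 + 3 = 193.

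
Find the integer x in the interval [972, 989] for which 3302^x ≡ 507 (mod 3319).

985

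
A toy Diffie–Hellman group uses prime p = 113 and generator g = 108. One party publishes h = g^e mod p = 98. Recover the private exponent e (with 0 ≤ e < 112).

84

Baby-step giant-step with m = ceil(sqrt(112)) = 11.
Baby table (108^j mod 113 for j=0..10):
  0:1  1:108  2:25  3:101  4:60  5:39  6:31  7:71
  8:97  9:80  10:52
Giant step factor: 108^(-11) ≡ 103 (mod 113).
Scan 98·103^i mod 113 for i = 0, 1, …:
  i=0: 98   i=1: 37   i=2: 82   i=3: 84
  i=4: 64   i=5: 38   i=6: 72   i=7: 71
Match at i=7, j=7: e = 7·11 + 7 = 84.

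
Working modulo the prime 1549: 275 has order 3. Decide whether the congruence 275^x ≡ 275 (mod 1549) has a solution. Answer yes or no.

yes

⟨275⟩ has order 3; its elements mod 1549 are {1, 275, 1273}.
275 is in this set.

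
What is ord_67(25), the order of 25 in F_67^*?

The order of 25 must divide p − 1 = 66 = 2 · 3 · 11.
Divisors: 1, 2, 3, 6, 11, 22, 33, 66.
Check each in increasing order: 25^1 ≡ 25;  25^2 ≡ 22;  25^3 ≡ 14;  25^6 ≡ 62;  25^11 ≡ 1.
Smallest exponent giving 1 is 11.

11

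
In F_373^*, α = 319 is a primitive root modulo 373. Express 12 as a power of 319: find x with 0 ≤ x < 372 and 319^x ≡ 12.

120

Baby-step giant-step with m = ceil(sqrt(372)) = 20.
Baby table (319^j mod 373 for j=0..19):
  0:1  1:319  2:305  3:315  4:148  5:214  6:7  7:368
  8:270  9:340  10:290  11:6  12:49  13:338  14:25  15:142
  16:165  17:42  18:343  19:128
Giant step factor: 319^(-20) ≡ 81 (mod 373).
Scan 12·81^i mod 373 for i = 0, 1, …:
  i=0: 12   i=1: 226   i=2: 29   i=3: 111
  i=4: 39   i=5: 175   i=6: 1
Match at i=6, j=0: x = 6·20 + 0 = 120.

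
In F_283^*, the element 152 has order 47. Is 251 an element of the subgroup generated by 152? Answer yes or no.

251 ∈ ⟨152⟩ iff 251^47 ≡ 1 (mod 283), since |⟨152⟩| = 47.
251^47 mod 283 = 1.
Since 1 = 1, 251 lies in the subgroup.

yes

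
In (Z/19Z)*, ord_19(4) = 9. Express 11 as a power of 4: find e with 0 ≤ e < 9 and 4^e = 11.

6

Successive powers of 4 modulo 19:
  4^0=1  4^1=4  4^2=16  4^3=7  4^4=9  4^5=17
  4^6=11
So 4^6 ≡ 11 (mod 19), giving e = 6.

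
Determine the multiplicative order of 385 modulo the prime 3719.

1859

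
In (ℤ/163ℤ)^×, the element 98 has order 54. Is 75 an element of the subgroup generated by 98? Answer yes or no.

75 ∈ ⟨98⟩ iff 75^54 ≡ 1 (mod 163), since |⟨98⟩| = 54.
75^54 mod 163 = 58.
Since 58 ≠ 1, 75 does not lie in the subgroup.

no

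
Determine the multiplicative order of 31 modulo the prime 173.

86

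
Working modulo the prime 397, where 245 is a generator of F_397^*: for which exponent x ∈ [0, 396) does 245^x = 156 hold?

155

Baby-step giant-step with m = ceil(sqrt(396)) = 20.
Baby table (245^j mod 397 for j=0..19):
  0:1  1:245  2:78  3:54  4:129  5:242  6:137  7:217
  8:364  9:252  10:205  11:203  12:110  13:351  14:243  15:382
  16:295  17:21  18:381  19:50
Giant step factor: 245^(-20) ≡ 195 (mod 397).
Scan 156·195^i mod 397 for i = 0, 1, …:
  i=0: 156   i=1: 248   i=2: 323   i=3: 259
  i=4: 86   i=5: 96   i=6: 61   i=7: 382
Match at i=7, j=15: x = 7·20 + 15 = 155.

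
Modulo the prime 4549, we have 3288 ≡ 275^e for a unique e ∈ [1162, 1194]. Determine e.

1167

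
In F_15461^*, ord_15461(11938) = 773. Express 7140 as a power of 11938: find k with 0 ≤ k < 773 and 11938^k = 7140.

669

Baby-step giant-step with m = ceil(sqrt(773)) = 28.
Baby table (11938^j mod 15461 for j=0..27):
  0:1  1:11938  2:11807  3:9490  4:8873  5:2563  6:15236  7:4164
  8:2717  9:13829  10:13505  11:10843  12:4242  13:6221  14:7115  15:11597
  16:7192  17:3163  18:4132  19:7226  20:7069  21:3584  22:5205  23:14992
  24:13421  25:13016  26:1958  27:13033
Giant step factor: 11938^(-28) ≡ 12504 (mod 15461).
Scan 7140·12504^i mod 15461 for i = 0, 1, …:
  i=0: 7140   i=1: 6746   i=2: 12229   i=3: 2126
  i=4: 6045   i=5: 13312   i=6: 122   i=7: 10310
  i=8: 2422   i=9: 12050     …   i=22: 7964
  i=23: 13016
Match at i=23, j=25: k = 23·28 + 25 = 669.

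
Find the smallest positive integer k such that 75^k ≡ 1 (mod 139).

The order of 75 must divide p − 1 = 138 = 2 · 3 · 23.
Divisors: 1, 2, 3, 6, 23, 46, 69, 138.
Check each in increasing order: 75^1 ≡ 75;  75^2 ≡ 65;  75^3 ≡ 10;  75^6 ≡ 100;  75^23 ≡ 138;  75^46 ≡ 1.
Smallest exponent giving 1 is 46.

46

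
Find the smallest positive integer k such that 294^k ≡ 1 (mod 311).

155

The order of 294 must divide p − 1 = 310 = 2 · 5 · 31.
Divisors: 1, 2, 5, 10, 31, 62, 155, 310.
Check each in increasing order: 294^1 ≡ 294;  294^2 ≡ 289;  294^5 ≡ 169;  294^10 ≡ 260;  294^31 ≡ 6;  294^62 ≡ 36;  294^155 ≡ 1.
Smallest exponent giving 1 is 155.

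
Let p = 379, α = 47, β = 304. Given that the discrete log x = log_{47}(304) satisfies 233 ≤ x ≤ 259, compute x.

250

Compute 47^233 mod 379 = 53, then multiply by 47 repeatedly:
  47^233=53  47^234=217  47^235=345  47^236=297  47^237=315
  47^238=24  47^239=370  47^240=335  47^241=206  47^242=207
  47^243=254  47^244=189  47^245=166  47^246=222  47^247=201
  47^248=351  47^249=200  47^250=304
Found 304 at exponent 250.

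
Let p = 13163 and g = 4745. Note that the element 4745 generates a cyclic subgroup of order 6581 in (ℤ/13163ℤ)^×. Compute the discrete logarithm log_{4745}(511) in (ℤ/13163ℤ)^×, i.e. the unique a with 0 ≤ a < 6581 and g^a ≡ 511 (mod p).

4824

Baby-step giant-step with m = ceil(sqrt(6581)) = 82.
Baby table (4745^j mod 13163 for j=0..81):
  0:1  1:4745  2:6295  3:2928  4:6395  5:3560  6:4071  7:6774
  8:11747  9:7373  10:10794  11:297  12:824  13:469  14:858  15:3843
  16:4280  17:11254  18:11102  19:664  20:4723  21:7209  22:9231  23:7794
  24:7663  25:4729  26:9353  27:7512  28:12199  29:6544  30:12926  31:7453
  32:8667  33:3703  34:11293  35:11875  36:9235  37:448  38:6517  39:3278
  40:8607  41:8589  42:2157  43:7314  44:7262  45:10619  46:12354  47:4891
  48:1426  49:588  50:12667  51:2657  52:10474  53:8805  54:363  55:11245
  56:7886  57:9824  58:4697  59:2306  60:3517  61:10644  62:12512  63:4310
  64:8811  65:2507  66:9526  67:12291  68:8705  69:12894  70:406  71:4672
  72:2148  73:4098  74:3259  75:10593  76:7451  77:12340  78:4276  79:5437
  80:12248  81:2115
Giant step factor: 4745^(-82) ≡ 8306 (mod 13163).
Scan 511·8306^i mod 13163 for i = 0, 1, …:
  i=0: 511   i=1: 5880   i=2: 4550   i=3: 1327
  i=4: 4631   i=5: 2800   i=6: 10942   i=7: 6900
  i=8: 12861   i=9: 5721     …   i=57: 10237
  i=58: 8705
Match at i=58, j=68: a = 58·82 + 68 = 4824.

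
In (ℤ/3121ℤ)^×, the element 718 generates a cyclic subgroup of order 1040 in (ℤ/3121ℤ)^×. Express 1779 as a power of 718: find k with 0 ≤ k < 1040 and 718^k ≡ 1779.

366

Baby-step giant-step with m = ceil(sqrt(1040)) = 33.
Baby table (718^j mod 3121 for j=0..32):
  0:1  1:718  2:559  3:1874  4:381  5:2031  6:751  7:2406
  8:1595  9:2924  10:2120  11:2233  12:2221  13:2968  14:2502  15:1861
  16:410  17:1006  18:1357  19:574  20:160  21:2524  22:2052  23:224
  24:1661  25:376  26:1562  27:1077  28:2399  29:2811  30:2132  31:1486
  32:2687
Giant step factor: 718^(-33) ≡ 1989 (mod 3121).
Scan 1779·1989^i mod 3121 for i = 0, 1, …:
  i=0: 1779   i=1: 2338   i=2: 3113   i=3: 2814
  i=4: 1093   i=5: 1761   i=6: 867   i=7: 1671
  i=8: 2875   i=9: 703   i=10: 59   i=11: 1874
Match at i=11, j=3: k = 11·33 + 3 = 366.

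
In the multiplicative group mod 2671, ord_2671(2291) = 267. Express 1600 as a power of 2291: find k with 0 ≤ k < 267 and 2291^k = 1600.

118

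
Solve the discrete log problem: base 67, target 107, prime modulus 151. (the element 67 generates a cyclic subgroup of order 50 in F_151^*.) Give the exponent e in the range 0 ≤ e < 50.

43

Baby-step giant-step with m = ceil(sqrt(50)) = 8.
Baby table (67^j mod 151 for j=0..7):
  0:1  1:67  2:110  3:122  4:20  5:132  6:86  7:24
Giant step factor: 67^(-8) ≡ 94 (mod 151).
Scan 107·94^i mod 151 for i = 0, 1, …:
  i=0: 107   i=1: 92   i=2: 41   i=3: 79
  i=4: 27   i=5: 122
Match at i=5, j=3: e = 5·8 + 3 = 43.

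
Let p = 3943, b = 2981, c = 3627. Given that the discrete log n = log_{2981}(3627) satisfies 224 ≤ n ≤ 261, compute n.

252

Compute 2981^224 mod 3943 = 2259, then multiply by 2981 repeatedly:
  2981^224=2259  2981^225=3378  2981^226=3339  2981^227=1427  2981^228=3333
  2981^229=3256  2981^230=2413  2981^231=1121  2981^232=1980  2981^233=3652
  2981^234=3932  2981^235=2696  2981^236=942  2981^237=686  2981^238=2492
  2981^239=40  2981^240=950  2981^241=876  2981^242=1090  2981^243=258
  2981^244=213  2981^245=130  2981^246=1116  2981^247=2847  2981^248=1571
  2981^249=2810  2981^250=1678  2981^251=2394  2981^252=3627
Found 3627 at exponent 252.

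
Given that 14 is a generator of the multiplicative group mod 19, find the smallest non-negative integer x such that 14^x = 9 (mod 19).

14

Successive powers of 14 modulo 19:
  14^0=1  14^1=14  14^2=6  14^3=8  14^4=17  14^5=10
  14^6=7  14^7=3  14^8=4  14^9=18  14^10=5  14^11=13
  14^12=11  14^13=2  14^14=9
So 14^14 ≡ 9 (mod 19), giving x = 14.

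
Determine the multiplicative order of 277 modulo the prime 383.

191

The order of 277 must divide p − 1 = 382 = 2 · 191.
Divisors: 1, 2, 191, 382.
Check each in increasing order: 277^1 ≡ 277;  277^2 ≡ 129;  277^191 ≡ 1.
Smallest exponent giving 1 is 191.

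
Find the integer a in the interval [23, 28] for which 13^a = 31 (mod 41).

Compute 13^23 mod 41 = 17, then multiply by 13 repeatedly:
  13^23=17  13^24=16  13^25=3  13^26=39  13^27=15
  13^28=31
Found 31 at exponent 28.

28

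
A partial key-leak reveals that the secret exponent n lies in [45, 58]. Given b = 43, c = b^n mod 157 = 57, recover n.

46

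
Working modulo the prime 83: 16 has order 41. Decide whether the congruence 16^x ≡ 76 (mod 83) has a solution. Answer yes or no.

no

76 ∈ ⟨16⟩ iff 76^41 ≡ 1 (mod 83), since |⟨16⟩| = 41.
76^41 mod 83 = 82.
Since 82 ≠ 1, 76 does not lie in the subgroup.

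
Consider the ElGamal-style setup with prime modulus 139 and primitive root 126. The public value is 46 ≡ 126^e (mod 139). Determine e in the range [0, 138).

Baby-step giant-step with m = ceil(sqrt(138)) = 12.
Baby table (126^j mod 139 for j=0..11):
  0:1  1:126  2:30  3:27  4:66  5:115  6:34  7:114
  8:47  9:84  10:20  11:18
Giant step factor: 126^(-12) ≡ 79 (mod 139).
Scan 46·79^i mod 139 for i = 0, 1, …:
  i=0: 46   i=1: 20
Match at i=1, j=10: e = 1·12 + 10 = 22.

22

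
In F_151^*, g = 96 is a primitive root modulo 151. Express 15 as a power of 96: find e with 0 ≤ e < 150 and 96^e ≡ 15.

53

Baby-step giant-step with m = ceil(sqrt(150)) = 13.
Baby table (96^j mod 151 for j=0..12):
  0:1  1:96  2:5  3:27  4:25  5:135  6:125  7:71
  8:21  9:53  10:105  11:114  12:72
Giant step factor: 96^(-13) ≡ 111 (mod 151).
Scan 15·111^i mod 151 for i = 0, 1, …:
  i=0: 15   i=1: 4   i=2: 142   i=3: 58
  i=4: 96
Match at i=4, j=1: e = 4·13 + 1 = 53.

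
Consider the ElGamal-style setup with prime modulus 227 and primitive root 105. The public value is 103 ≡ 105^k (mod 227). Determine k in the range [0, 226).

160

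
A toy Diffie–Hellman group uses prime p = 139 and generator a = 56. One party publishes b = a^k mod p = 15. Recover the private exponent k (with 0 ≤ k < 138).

5

Baby-step giant-step with m = ceil(sqrt(138)) = 12.
Baby table (56^j mod 139 for j=0..11):
  0:1  1:56  2:78  3:59  4:107  5:15  6:6  7:58
  8:51  9:76  10:86  11:90
Giant step factor: 56^(-12) ≡ 112 (mod 139).
Scan 15·112^i mod 139 for i = 0, 1, …:
  i=0: 15
Match at i=0, j=5: k = 0·12 + 5 = 5.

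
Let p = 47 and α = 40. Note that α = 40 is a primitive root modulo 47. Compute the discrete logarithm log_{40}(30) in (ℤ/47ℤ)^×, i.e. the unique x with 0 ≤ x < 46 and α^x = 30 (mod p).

35

Baby-step giant-step with m = ceil(sqrt(46)) = 7.
Baby table (40^j mod 47 for j=0..6):
  0:1  1:40  2:2  3:33  4:4  5:19  6:8
Giant step factor: 40^(-7) ≡ 26 (mod 47).
Scan 30·26^i mod 47 for i = 0, 1, …:
  i=0: 30   i=1: 28   i=2: 23   i=3: 34
  i=4: 38   i=5: 1
Match at i=5, j=0: x = 5·7 + 0 = 35.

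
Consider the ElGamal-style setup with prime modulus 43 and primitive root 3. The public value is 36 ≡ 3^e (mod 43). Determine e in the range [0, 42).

Baby-step giant-step with m = ceil(sqrt(42)) = 7.
Baby table (3^j mod 43 for j=0..6):
  0:1  1:3  2:9  3:27  4:38  5:28  6:41
Giant step factor: 3^(-7) ≡ 7 (mod 43).
Scan 36·7^i mod 43 for i = 0, 1, …:
  i=0: 36   i=1: 37   i=2: 1
Match at i=2, j=0: e = 2·7 + 0 = 14.

14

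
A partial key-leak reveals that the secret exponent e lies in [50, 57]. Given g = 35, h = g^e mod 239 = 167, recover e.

53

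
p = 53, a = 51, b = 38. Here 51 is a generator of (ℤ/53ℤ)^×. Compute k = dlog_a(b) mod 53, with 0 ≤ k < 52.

Baby-step giant-step with m = ceil(sqrt(52)) = 8.
Baby table (51^j mod 53 for j=0..7):
  0:1  1:51  2:4  3:45  4:16  5:21  6:11  7:31
Giant step factor: 51^(-8) ≡ 47 (mod 53).
Scan 38·47^i mod 53 for i = 0, 1, …:
  i=0: 38   i=1: 37   i=2: 43   i=3: 7
  i=4: 11
Match at i=4, j=6: k = 4·8 + 6 = 38.

38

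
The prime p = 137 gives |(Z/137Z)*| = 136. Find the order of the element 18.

34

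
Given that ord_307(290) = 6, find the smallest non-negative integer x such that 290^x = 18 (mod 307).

5

Successive powers of 290 modulo 307:
  290^0=1  290^1=290  290^2=289  290^3=306  290^4=17  290^5=18
So 290^5 ≡ 18 (mod 307), giving x = 5.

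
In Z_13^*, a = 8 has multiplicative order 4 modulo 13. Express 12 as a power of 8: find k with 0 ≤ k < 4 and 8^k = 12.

2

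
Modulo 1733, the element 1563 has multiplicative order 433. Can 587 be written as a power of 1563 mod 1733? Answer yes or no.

no

587 ∈ ⟨1563⟩ iff 587^433 ≡ 1 (mod 1733), since |⟨1563⟩| = 433.
587^433 mod 1733 = 410.
Since 410 ≠ 1, 587 does not lie in the subgroup.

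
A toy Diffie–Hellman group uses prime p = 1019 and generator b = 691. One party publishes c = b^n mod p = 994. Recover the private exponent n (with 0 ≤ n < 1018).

Baby-step giant-step with m = ceil(sqrt(1018)) = 32.
Baby table (691^j mod 1019 for j=0..31):
  0:1  1:691  2:589  3:418  4:461  5:623  6:475  7:107
  8:569  9:864  10:909  11:415  12:426  13:894  14:240  15:762
  16:738  17:458  18:588  19:746  20:891  21:205  22:14  23:503
  24:94  25:757  26:340  27:570  28:536  29:479  30:833  31:887
Giant step factor: 691^(-32) ≡ 886 (mod 1019).
Scan 994·886^i mod 1019 for i = 0, 1, …:
  i=0: 994   i=1: 268   i=2: 21   i=3: 264
  i=4: 553   i=5: 838   i=6: 636   i=7: 1008
  i=8: 444   i=9: 50     …   i=25: 975
  i=26: 757
Match at i=26, j=25: n = 26·32 + 25 = 857.

857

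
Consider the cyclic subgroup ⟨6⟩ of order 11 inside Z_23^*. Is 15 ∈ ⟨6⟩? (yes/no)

no

⟨6⟩ has order 11; its elements mod 23 are {1, 2, 3, 4, 6, 8, 9, 12, 13, 16, 18}.
15 is not in this set.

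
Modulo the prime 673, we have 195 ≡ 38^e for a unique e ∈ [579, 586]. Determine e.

581

Compute 38^579 mod 673 = 105, then multiply by 38 repeatedly:
  38^579=105  38^580=625  38^581=195
Found 195 at exponent 581.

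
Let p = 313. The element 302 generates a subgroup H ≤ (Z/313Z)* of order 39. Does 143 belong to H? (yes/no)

no

143 ∈ ⟨302⟩ iff 143^39 ≡ 1 (mod 313), since |⟨302⟩| = 39.
143^39 mod 313 = 25.
Since 25 ≠ 1, 143 does not lie in the subgroup.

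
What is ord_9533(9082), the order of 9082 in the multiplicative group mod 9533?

9532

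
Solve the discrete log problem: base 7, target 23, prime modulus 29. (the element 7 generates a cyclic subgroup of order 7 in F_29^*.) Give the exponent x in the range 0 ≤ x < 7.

4

Successive powers of 7 modulo 29:
  7^0=1  7^1=7  7^2=20  7^3=24  7^4=23
So 7^4 ≡ 23 (mod 29), giving x = 4.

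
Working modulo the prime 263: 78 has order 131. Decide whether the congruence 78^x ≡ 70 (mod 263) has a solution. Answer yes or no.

yes

70 ∈ ⟨78⟩ iff 70^131 ≡ 1 (mod 263), since |⟨78⟩| = 131.
70^131 mod 263 = 1.
Since 1 = 1, 70 lies in the subgroup.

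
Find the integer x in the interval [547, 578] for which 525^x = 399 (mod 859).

Compute 525^547 mod 859 = 812, then multiply by 525 repeatedly:
  525^547=812  525^548=236  525^549=204  525^550=584  525^551=796
  525^552=426  525^553=310  525^554=399
Found 399 at exponent 554.

554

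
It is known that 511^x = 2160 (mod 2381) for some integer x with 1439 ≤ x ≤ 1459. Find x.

1459

Compute 511^1439 mod 2381 = 1052, then multiply by 511 repeatedly:
  511^1439=1052  511^1440=1847  511^1441=941  511^1442=2270  511^1443=423
  511^1444=1863  511^1445=1974  511^1446=1551  511^1447=2069  511^1448=95
  511^1449=925  511^1450=1237  511^1451=1142  511^1452=217  511^1453=1361
  511^1454=219  511^1455=2  511^1456=1022  511^1457=803  511^1458=801
  511^1459=2160
Found 2160 at exponent 1459.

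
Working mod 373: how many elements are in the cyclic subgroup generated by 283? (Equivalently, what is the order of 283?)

93

The order of 283 must divide p − 1 = 372 = 2^2 · 3 · 31.
Divisors: 1, 2, 3, 4, 6, 12, 31, 62, 93, 124, 186, 372.
Check each in increasing order: 283^1 ≡ 283;  283^2 ≡ 267;  283^3 ≡ 215;  283^4 ≡ 46;  283^6 ≡ 346;  283^12 ≡ 356;  283^31 ≡ 284;  283^62 ≡ 88;  283^93 ≡ 1.
Smallest exponent giving 1 is 93.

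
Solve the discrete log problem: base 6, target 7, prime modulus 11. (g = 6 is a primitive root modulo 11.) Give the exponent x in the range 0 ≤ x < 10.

3

Successive powers of 6 modulo 11:
  6^0=1  6^1=6  6^2=3  6^3=7
So 6^3 ≡ 7 (mod 11), giving x = 3.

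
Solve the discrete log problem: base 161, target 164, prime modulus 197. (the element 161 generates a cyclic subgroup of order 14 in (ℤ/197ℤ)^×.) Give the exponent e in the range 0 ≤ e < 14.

10

Successive powers of 161 modulo 197:
  161^0=1  161^1=161  161^2=114  161^3=33  161^4=191  161^5=19
  161^6=104  161^7=196  161^8=36  161^9=83  161^10=164
So 161^10 ≡ 164 (mod 197), giving e = 10.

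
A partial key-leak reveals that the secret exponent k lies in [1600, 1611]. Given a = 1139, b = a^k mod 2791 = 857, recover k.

1604

Compute 1139^1600 mod 2791 = 1276, then multiply by 1139 repeatedly:
  1139^1600=1276  1139^1601=2044  1139^1602=422  1139^1603=606  1139^1604=857
Found 857 at exponent 1604.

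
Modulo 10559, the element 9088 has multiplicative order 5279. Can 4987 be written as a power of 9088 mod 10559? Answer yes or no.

no

4987 ∈ ⟨9088⟩ iff 4987^5279 ≡ 1 (mod 10559), since |⟨9088⟩| = 5279.
4987^5279 mod 10559 = 10558.
Since 10558 ≠ 1, 4987 does not lie in the subgroup.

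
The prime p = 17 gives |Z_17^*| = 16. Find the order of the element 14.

The order of 14 must divide p − 1 = 16 = 2^4.
Divisors: 1, 2, 4, 8, 16.
Check each in increasing order: 14^1 ≡ 14;  14^2 ≡ 9;  14^4 ≡ 13;  14^8 ≡ 16;  14^16 ≡ 1.
Smallest exponent giving 1 is 16.

16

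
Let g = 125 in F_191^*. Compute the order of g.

19

The order of 125 must divide p − 1 = 190 = 2 · 5 · 19.
Divisors: 1, 2, 5, 10, 19, 38, 95, 190.
Check each in increasing order: 125^1 ≡ 125;  125^2 ≡ 154;  125^5 ≡ 180;  125^10 ≡ 121;  125^19 ≡ 1.
Smallest exponent giving 1 is 19.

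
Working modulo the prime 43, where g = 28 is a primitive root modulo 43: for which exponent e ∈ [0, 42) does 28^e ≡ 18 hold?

Baby-step giant-step with m = ceil(sqrt(42)) = 7.
Baby table (28^j mod 43 for j=0..6):
  0:1  1:28  2:10  3:22  4:14  5:5  6:11
Giant step factor: 28^(-7) ≡ 37 (mod 43).
Scan 18·37^i mod 43 for i = 0, 1, …:
  i=0: 18   i=1: 21   i=2: 3   i=3: 25
  i=4: 22
Match at i=4, j=3: e = 4·7 + 3 = 31.

31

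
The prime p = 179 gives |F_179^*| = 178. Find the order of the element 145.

89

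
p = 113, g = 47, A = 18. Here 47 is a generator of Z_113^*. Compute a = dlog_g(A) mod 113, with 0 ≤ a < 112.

98

Baby-step giant-step with m = ceil(sqrt(112)) = 11.
Baby table (47^j mod 113 for j=0..10):
  0:1  1:47  2:62  3:89  4:2  5:94  6:11  7:65
  8:4  9:75  10:22
Giant step factor: 47^(-11) ≡ 20 (mod 113).
Scan 18·20^i mod 113 for i = 0, 1, …:
  i=0: 18   i=1: 21   i=2: 81   i=3: 38
  i=4: 82   i=5: 58   i=6: 30   i=7: 35
  i=8: 22
Match at i=8, j=10: a = 8·11 + 10 = 98.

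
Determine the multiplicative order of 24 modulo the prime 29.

7

The order of 24 must divide p − 1 = 28 = 2^2 · 7.
Divisors: 1, 2, 4, 7, 14, 28.
Check each in increasing order: 24^1 ≡ 24;  24^2 ≡ 25;  24^4 ≡ 16;  24^7 ≡ 1.
Smallest exponent giving 1 is 7.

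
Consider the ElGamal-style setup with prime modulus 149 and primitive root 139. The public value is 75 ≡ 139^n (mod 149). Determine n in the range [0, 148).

Baby-step giant-step with m = ceil(sqrt(148)) = 13.
Baby table (139^j mod 149 for j=0..12):
  0:1  1:139  2:100  3:43  4:17  5:128  6:61  7:135
  8:140  9:90  10:143  11:60  12:145
Giant step factor: 139^(-13) ≡ 41 (mod 149).
Scan 75·41^i mod 149 for i = 0, 1, …:
  i=0: 75   i=1: 95   i=2: 21   i=3: 116
  i=4: 137   i=5: 104   i=6: 92   i=7: 47
  i=8: 139
Match at i=8, j=1: n = 8·13 + 1 = 105.

105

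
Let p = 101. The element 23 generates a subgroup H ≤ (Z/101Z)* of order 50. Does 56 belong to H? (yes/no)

yes

56 ∈ ⟨23⟩ iff 56^50 ≡ 1 (mod 101), since |⟨23⟩| = 50.
56^50 mod 101 = 1.
Since 1 = 1, 56 lies in the subgroup.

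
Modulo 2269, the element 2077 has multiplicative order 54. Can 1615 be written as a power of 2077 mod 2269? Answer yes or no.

1615 ∈ ⟨2077⟩ iff 1615^54 ≡ 1 (mod 2269), since |⟨2077⟩| = 54.
1615^54 mod 2269 = 1540.
Since 1540 ≠ 1, 1615 does not lie in the subgroup.

no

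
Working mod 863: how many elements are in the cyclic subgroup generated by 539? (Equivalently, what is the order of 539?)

862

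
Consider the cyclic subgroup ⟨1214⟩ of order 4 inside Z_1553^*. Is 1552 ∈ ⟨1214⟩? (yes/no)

yes

⟨1214⟩ has order 4; its elements mod 1553 are {1, 339, 1214, 1552}.
1552 is in this set.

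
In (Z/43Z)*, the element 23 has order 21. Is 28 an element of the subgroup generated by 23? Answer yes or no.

28 ∈ ⟨23⟩ iff 28^21 ≡ 1 (mod 43), since |⟨23⟩| = 21.
28^21 mod 43 = 42.
Since 42 ≠ 1, 28 does not lie in the subgroup.

no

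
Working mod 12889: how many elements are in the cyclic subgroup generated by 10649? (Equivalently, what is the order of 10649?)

6444

The order of 10649 must divide p − 1 = 12888 = 2^3 · 3^2 · 179.
Divisors: 1, 2, 3, 4, 6, 8, 9, 12, 18, 24, 36, 72, 179, 358, 537, 716, 1074, 1432, 1611, 2148, 3222, 4296, 6444, 12888.
Check each in increasing order: 10649^1 ≡ 10649;  10649^2 ≡ 3779;  10649^3 ≡ 3113;  10649^4 ≡ 12718;  10649^6 ≡ 11130;  10649^8 ≡ 3463;  10649^9 ≡ 2058;  10649^12 ≡ 721;  10649^18 ≡ 7772;  10649^24 ≡ 4281;  10649^36 ≡ 6130;  10649^72 ≡ 5465;  10649^179 ≡ 11582;  10649^358 ≡ 6901;  10649^537 ≡ 2693;  10649^716 ≡ 11835;  10649^1074 ≡ 8631;  10649^1432 ≡ 2462;  10649^1611 ≡ 4416;  10649^2148 ≡ 8630;  10649^3222 ≡ 12888;  10649^4296 ≡ 4258;  10649^6444 ≡ 1.
Smallest exponent giving 1 is 6444.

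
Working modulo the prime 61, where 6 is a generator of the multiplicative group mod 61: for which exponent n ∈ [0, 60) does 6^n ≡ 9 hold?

Baby-step giant-step with m = ceil(sqrt(60)) = 8.
Baby table (6^j mod 61 for j=0..7):
  0:1  1:6  2:36  3:33  4:15  5:29  6:52  7:7
Giant step factor: 6^(-8) ≡ 16 (mod 61).
Scan 9·16^i mod 61 for i = 0, 1, …:
  i=0: 9   i=1: 22   i=2: 47   i=3: 20
  i=4: 15
Match at i=4, j=4: n = 4·8 + 4 = 36.

36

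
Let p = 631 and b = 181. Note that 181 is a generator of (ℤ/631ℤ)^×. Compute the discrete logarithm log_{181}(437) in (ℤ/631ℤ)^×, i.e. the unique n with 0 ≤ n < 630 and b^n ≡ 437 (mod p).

51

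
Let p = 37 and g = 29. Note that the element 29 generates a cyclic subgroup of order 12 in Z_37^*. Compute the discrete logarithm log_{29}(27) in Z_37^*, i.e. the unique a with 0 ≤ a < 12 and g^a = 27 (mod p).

Successive powers of 29 modulo 37:
  29^0=1  29^1=29  29^2=27
So 29^2 ≡ 27 (mod 37), giving a = 2.

2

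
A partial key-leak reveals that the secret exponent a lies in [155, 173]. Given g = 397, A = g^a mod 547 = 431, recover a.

157

Compute 397^155 mod 547 = 448, then multiply by 397 repeatedly:
  397^155=448  397^156=81  397^157=431
Found 431 at exponent 157.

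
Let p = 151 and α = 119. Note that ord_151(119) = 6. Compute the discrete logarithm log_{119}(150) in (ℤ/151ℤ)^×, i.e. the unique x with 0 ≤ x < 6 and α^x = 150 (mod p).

3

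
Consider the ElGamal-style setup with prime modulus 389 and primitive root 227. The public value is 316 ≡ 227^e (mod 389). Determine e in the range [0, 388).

86

Baby-step giant-step with m = ceil(sqrt(388)) = 20.
Baby table (227^j mod 389 for j=0..19):
  0:1  1:227  2:181  3:242  4:85  5:234  6:214  7:342
  8:223  9:51  10:296  11:284  12:283  13:56  14:264  15:22
  16:326  17:92  18:267  19:314
Giant step factor: 227^(-20) ≡ 171 (mod 389).
Scan 316·171^i mod 389 for i = 0, 1, …:
  i=0: 316   i=1: 354   i=2: 239   i=3: 24
  i=4: 214
Match at i=4, j=6: e = 4·20 + 6 = 86.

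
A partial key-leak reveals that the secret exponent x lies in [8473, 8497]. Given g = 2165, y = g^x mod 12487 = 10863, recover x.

Compute 2165^8473 mod 12487 = 10854, then multiply by 2165 repeatedly:
  2165^8473=10854  2165^8474=10863
Found 10863 at exponent 8474.

8474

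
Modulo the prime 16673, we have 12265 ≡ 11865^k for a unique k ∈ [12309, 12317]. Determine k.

12316

Compute 11865^12309 mod 16673 = 502, then multiply by 11865 repeatedly:
  11865^12309=502  11865^12310=3969  11865^12311=7633  11865^12312=14482  11865^12313=13665
  11865^12314=6973  11865^12315=3219  11865^12316=12265
Found 12265 at exponent 12316.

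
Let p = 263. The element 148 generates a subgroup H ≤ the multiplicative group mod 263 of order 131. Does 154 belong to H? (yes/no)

no

154 ∈ ⟨148⟩ iff 154^131 ≡ 1 (mod 263), since |⟨148⟩| = 131.
154^131 mod 263 = 262.
Since 262 ≠ 1, 154 does not lie in the subgroup.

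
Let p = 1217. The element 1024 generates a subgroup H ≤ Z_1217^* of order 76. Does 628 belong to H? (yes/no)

yes

628 ∈ ⟨1024⟩ iff 628^76 ≡ 1 (mod 1217), since |⟨1024⟩| = 76.
628^76 mod 1217 = 1.
Since 1 = 1, 628 lies in the subgroup.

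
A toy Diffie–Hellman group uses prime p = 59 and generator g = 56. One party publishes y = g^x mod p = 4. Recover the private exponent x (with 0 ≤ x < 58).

36

Baby-step giant-step with m = ceil(sqrt(58)) = 8.
Baby table (56^j mod 59 for j=0..7):
  0:1  1:56  2:9  3:32  4:22  5:52  6:21  7:55
Giant step factor: 56^(-8) ≡ 5 (mod 59).
Scan 4·5^i mod 59 for i = 0, 1, …:
  i=0: 4   i=1: 20   i=2: 41   i=3: 28
  i=4: 22
Match at i=4, j=4: x = 4·8 + 4 = 36.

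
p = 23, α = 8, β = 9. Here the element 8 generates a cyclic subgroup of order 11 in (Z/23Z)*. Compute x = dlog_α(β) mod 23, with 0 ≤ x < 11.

9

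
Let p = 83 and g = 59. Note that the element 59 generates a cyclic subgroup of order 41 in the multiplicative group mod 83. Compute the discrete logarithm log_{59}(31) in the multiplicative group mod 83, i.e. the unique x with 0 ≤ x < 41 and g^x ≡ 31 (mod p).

Baby-step giant-step with m = ceil(sqrt(41)) = 7.
Baby table (59^j mod 83 for j=0..6):
  0:1  1:59  2:78  3:37  4:25  5:64  6:41
Giant step factor: 59^(-7) ≡ 7 (mod 83).
Scan 31·7^i mod 83 for i = 0, 1, …:
  i=0: 31   i=1: 51   i=2: 25
Match at i=2, j=4: x = 2·7 + 4 = 18.

18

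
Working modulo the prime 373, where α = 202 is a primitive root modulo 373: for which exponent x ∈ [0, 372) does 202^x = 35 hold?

Baby-step giant-step with m = ceil(sqrt(372)) = 20.
Baby table (202^j mod 373 for j=0..19):
  0:1  1:202  2:147  3:227  4:348  5:172  6:55  7:293
  8:252  9:176  10:117  11:135  12:41  13:76  14:59  15:355
  16:94  17:338  18:17  19:77
Giant step factor: 202^(-20) ≡ 363 (mod 373).
Scan 35·363^i mod 373 for i = 0, 1, …:
  i=0: 35   i=1: 23   i=2: 143   i=3: 62
  i=4: 126   i=5: 232   i=6: 291   i=7: 74
  i=8: 6   i=9: 313   i=10: 227
Match at i=10, j=3: x = 10·20 + 3 = 203.

203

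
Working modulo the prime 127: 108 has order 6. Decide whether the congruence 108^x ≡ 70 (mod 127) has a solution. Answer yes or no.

no

⟨108⟩ has order 6; its elements mod 127 are {1, 19, 20, 107, 108, 126}.
70 is not in this set.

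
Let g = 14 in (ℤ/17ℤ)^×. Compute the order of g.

The order of 14 must divide p − 1 = 16 = 2^4.
Divisors: 1, 2, 4, 8, 16.
Check each in increasing order: 14^1 ≡ 14;  14^2 ≡ 9;  14^4 ≡ 13;  14^8 ≡ 16;  14^16 ≡ 1.
Smallest exponent giving 1 is 16.

16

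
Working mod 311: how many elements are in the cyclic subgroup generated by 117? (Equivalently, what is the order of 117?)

The order of 117 must divide p − 1 = 310 = 2 · 5 · 31.
Divisors: 1, 2, 5, 10, 31, 62, 155, 310.
Check each in increasing order: 117^1 ≡ 117;  117^2 ≡ 5;  117^5 ≡ 126;  117^10 ≡ 15;  117^31 ≡ 216;  117^62 ≡ 6;  117^155 ≡ 1.
Smallest exponent giving 1 is 155.

155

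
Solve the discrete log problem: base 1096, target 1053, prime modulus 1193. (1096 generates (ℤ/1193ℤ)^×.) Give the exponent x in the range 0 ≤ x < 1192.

1062

Baby-step giant-step with m = ceil(sqrt(1192)) = 35.
Baby table (1096^j mod 1193 for j=0..34):
  0:1  1:1096  2:1058  3:1165  4:330  5:201  6:784  7:304
  8:337  9:715  10:1032  11:108  12:261  13:929  14:555  15:1043
  16:234  17:1162  18:621  19:606  20:868  21:507  22:927  23:749
  24:120  25:290  26:502  27:219  28:231  29:260  30:1026  31:690
  32:1071  33:1097  34:961
Giant step factor: 1096^(-35) ≡ 849 (mod 1193).
Scan 1053·849^i mod 1193 for i = 0, 1, …:
  i=0: 1053   i=1: 440   i=2: 151   i=3: 548
  i=4: 1175   i=5: 227   i=6: 650   i=7: 684
  i=8: 918   i=9: 353     …   i=29: 405
  i=30: 261
Match at i=30, j=12: x = 30·35 + 12 = 1062.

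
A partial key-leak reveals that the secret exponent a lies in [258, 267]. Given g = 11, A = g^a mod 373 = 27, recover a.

258

Compute 11^258 mod 373 = 27, then multiply by 11 repeatedly:
  11^258=27
Found 27 at exponent 258.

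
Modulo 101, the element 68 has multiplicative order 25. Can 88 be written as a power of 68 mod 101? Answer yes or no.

yes

⟨68⟩ has order 25; its elements mod 101 are {1, 5, 16, 19, 24, 25, 31, 36, 37, 52, 54, 56, 58, 68, 71, 78, 79, 80, 81, 84, 87, 88, 92, 95, 97}.
88 is in this set.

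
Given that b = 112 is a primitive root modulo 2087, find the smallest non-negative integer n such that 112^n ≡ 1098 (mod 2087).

1958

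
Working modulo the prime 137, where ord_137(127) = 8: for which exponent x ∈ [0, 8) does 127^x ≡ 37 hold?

Successive powers of 127 modulo 137:
  127^0=1  127^1=127  127^2=100  127^3=96  127^4=136  127^5=10
  127^6=37
So 127^6 ≡ 37 (mod 137), giving x = 6.

6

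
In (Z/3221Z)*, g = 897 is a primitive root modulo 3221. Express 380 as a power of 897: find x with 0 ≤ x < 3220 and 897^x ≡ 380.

2351

Baby-step giant-step with m = ceil(sqrt(3220)) = 57.
Baby table (897^j mod 3221 for j=0..56):
  0:1  1:897  2:2580  3:1582  4:1814  5:553  6:7  7:3058
  8:1955  9:1411  10:3035  11:650  12:49  13:2080  14:801  15:214
  16:1919  17:1329  18:343  19:1676  20:2386  21:1498  22:549  23:2861
  24:2401  25:2069  26:597  27:823  28:622  29:701  30:702  31:1599
  32:958  33:2540  34:1133  35:1686  36:1693  37:1530  38:264  39:1675
  40:1489  41:2139  42:2188  43:1047  44:1848  45:2062  46:760  47:2089
  48:2432  49:887  50:52  51:1550  52:2099  53:1739  54:919  55:2988
  56:364
Giant step factor: 897^(-57) ≡ 540 (mod 3221).
Scan 380·540^i mod 3221 for i = 0, 1, …:
  i=0: 380   i=1: 2277   i=2: 2379   i=3: 2702
  i=4: 3188   i=5: 1506   i=6: 1548   i=7: 1681
  i=8: 2639   i=9: 1378     …   i=40: 592
  i=41: 801
Match at i=41, j=14: x = 41·57 + 14 = 2351.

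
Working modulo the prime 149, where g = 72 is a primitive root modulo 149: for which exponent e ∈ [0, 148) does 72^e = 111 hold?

31

Baby-step giant-step with m = ceil(sqrt(148)) = 13.
Baby table (72^j mod 149 for j=0..12):
  0:1  1:72  2:118  3:3  4:67  5:56  6:9  7:52
  8:19  9:27  10:7  11:57  12:81
Giant step factor: 72^(-13) ≡ 71 (mod 149).
Scan 111·71^i mod 149 for i = 0, 1, …:
  i=0: 111   i=1: 133   i=2: 56
Match at i=2, j=5: e = 2·13 + 5 = 31.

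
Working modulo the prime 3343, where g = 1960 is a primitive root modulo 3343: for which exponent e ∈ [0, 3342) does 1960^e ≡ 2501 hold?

2347

Baby-step giant-step with m = ceil(sqrt(3342)) = 58.
Baby table (1960^j mod 3343 for j=0..57):
  0:1  1:1960  2:493  3:153  4:2353  5:1883  6:8  7:2308
  8:601  9:1224  10:2109  11:1692  12:64  13:1749  14:1465  15:3106
  16:157  17:164  18:512  19:620  20:1691  21:1447  22:1256  23:1312
  24:753  25:1617  26:156  27:1547  28:19  29:467  30:2681  31:2907
  32:1248  33:2347  34:152  35:393  36:1390  37:3198  38:3298  39:2061
  40:1216  41:3144  42:1091  43:2183  44:2983  45:3116  46:3042  47:1751
  48:2042  49:749  50:463  51:1527  52:935  53:636  54:2964  55:2649
  56:361  57:2187
Giant step factor: 1960^(-58) ≡ 1141 (mod 3343).
Scan 2501·1141^i mod 3343 for i = 0, 1, …:
  i=0: 2501   i=1: 2062   i=2: 2613   i=3: 2820
  i=4: 1654   i=5: 1762   i=6: 1299   i=7: 1210
  i=8: 3294   i=9: 922     …   i=39: 1437
  i=40: 1547
Match at i=40, j=27: e = 40·58 + 27 = 2347.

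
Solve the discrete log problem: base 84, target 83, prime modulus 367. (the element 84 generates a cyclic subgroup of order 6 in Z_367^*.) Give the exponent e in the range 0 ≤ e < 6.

Successive powers of 84 modulo 367:
  84^0=1  84^1=84  84^2=83
So 84^2 ≡ 83 (mod 367), giving e = 2.

2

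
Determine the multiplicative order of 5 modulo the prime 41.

The order of 5 must divide p − 1 = 40 = 2^3 · 5.
Divisors: 1, 2, 4, 5, 8, 10, 20, 40.
Check each in increasing order: 5^1 ≡ 5;  5^2 ≡ 25;  5^4 ≡ 10;  5^5 ≡ 9;  5^8 ≡ 18;  5^10 ≡ 40;  5^20 ≡ 1.
Smallest exponent giving 1 is 20.

20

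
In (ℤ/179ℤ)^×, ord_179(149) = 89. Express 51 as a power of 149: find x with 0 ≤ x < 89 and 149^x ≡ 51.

Baby-step giant-step with m = ceil(sqrt(89)) = 10.
Baby table (149^j mod 179 for j=0..9):
  0:1  1:149  2:5  3:29  4:25  5:145  6:125  7:9
  8:88  9:45
Giant step factor: 149^(-10) ≡ 155 (mod 179).
Scan 51·155^i mod 179 for i = 0, 1, …:
  i=0: 51   i=1: 29
Match at i=1, j=3: x = 1·10 + 3 = 13.

13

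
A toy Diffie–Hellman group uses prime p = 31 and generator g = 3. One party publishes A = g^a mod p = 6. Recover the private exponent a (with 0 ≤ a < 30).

Successive powers of 3 modulo 31:
  3^0=1  3^1=3  3^2=9  3^3=27  3^4=19  3^5=26
  3^6=16  3^7=17  3^8=20  3^9=29  3^10=25  3^11=13
  3^12=8  3^13=24  3^14=10  3^15=30  3^16=28  3^17=22
  3^18=4  3^19=12  3^20=5  3^21=15  3^22=14  3^23=11
  3^24=2  3^25=6
So 3^25 ≡ 6 (mod 31), giving a = 25.

25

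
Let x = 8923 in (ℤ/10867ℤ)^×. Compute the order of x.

3622

The order of 8923 must divide p − 1 = 10866 = 2 · 3 · 1811.
Divisors: 1, 2, 3, 6, 1811, 3622, 5433, 10866.
Check each in increasing order: 8923^1 ≡ 8923;  8923^2 ≡ 8287;  8923^3 ≡ 5833;  8923^6 ≡ 10179;  8923^1811 ≡ 10866;  8923^3622 ≡ 1.
Smallest exponent giving 1 is 3622.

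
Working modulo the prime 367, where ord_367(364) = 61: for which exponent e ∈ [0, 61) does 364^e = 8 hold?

Successive powers of 364 modulo 367:
  364^0=1  364^1=364  364^2=9  364^3=340  364^4=81  364^5=124
  364^6=362  364^7=15  364^8=322  364^9=135  364^10=329  364^11=114
  364^12=25  364^13=292  364^14=225  364^15=59  364^16=190  364^17=164
  364^18=242  364^19=8
So 364^19 ≡ 8 (mod 367), giving e = 19.

19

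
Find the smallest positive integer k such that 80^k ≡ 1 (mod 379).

189

The order of 80 must divide p − 1 = 378 = 2 · 3^3 · 7.
Divisors: 1, 2, 3, 6, 7, 9, 14, 18, 21, 27, 42, 54, 63, 126, 189, 378.
Check each in increasing order: 80^1 ≡ 80;  80^2 ≡ 336;  80^3 ≡ 350;  80^6 ≡ 83;  80^7 ≡ 197;  80^9 ≡ 246;  80^14 ≡ 151;  80^18 ≡ 255;  80^21 ≡ 185;  80^27 ≡ 195;  80^42 ≡ 115;  80^54 ≡ 125;  80^63 ≡ 51;  80^126 ≡ 327;  80^189 ≡ 1.
Smallest exponent giving 1 is 189.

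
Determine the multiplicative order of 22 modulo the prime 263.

131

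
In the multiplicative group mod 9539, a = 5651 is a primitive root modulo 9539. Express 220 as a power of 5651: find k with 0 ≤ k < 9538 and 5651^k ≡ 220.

7494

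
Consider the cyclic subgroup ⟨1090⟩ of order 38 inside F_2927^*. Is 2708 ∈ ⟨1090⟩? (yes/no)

no

2708 ∈ ⟨1090⟩ iff 2708^38 ≡ 1 (mod 2927), since |⟨1090⟩| = 38.
2708^38 mod 2927 = 660.
Since 660 ≠ 1, 2708 does not lie in the subgroup.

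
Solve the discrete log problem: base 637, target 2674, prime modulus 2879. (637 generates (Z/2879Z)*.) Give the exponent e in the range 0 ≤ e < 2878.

355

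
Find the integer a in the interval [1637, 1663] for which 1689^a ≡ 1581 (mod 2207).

Compute 1689^1637 mod 2207 = 1971, then multiply by 1689 repeatedly:
  1689^1637=1971  1689^1638=863  1689^1639=987  1689^1640=758  1689^1641=202
  1689^1642=1300  1689^1643=1942  1689^1644=436  1689^1645=1473  1689^1646=608
  1689^1647=657  1689^1648=1759  1689^1649=329  1689^1650=1724  1689^1651=803
  1689^1652=1169  1689^1653=1383  1689^1654=881  1689^1655=491  1689^1656=1674
  1689^1657=219  1689^1658=1322  1689^1659=1581
Found 1581 at exponent 1659.

1659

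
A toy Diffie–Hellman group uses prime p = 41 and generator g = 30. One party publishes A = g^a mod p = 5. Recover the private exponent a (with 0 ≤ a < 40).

34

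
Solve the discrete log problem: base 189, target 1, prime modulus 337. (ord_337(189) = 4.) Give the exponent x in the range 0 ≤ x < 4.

0

Successive powers of 189 modulo 337:
  189^0=1
So 189^0 ≡ 1 (mod 337), giving x = 0.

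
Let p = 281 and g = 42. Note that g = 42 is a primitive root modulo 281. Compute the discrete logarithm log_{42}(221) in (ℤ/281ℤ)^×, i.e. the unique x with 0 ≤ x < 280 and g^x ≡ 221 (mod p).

Baby-step giant-step with m = ceil(sqrt(280)) = 17.
Baby table (42^j mod 281 for j=0..16):
  0:1  1:42  2:78  3:185  4:183  5:99  6:224  7:135
  8:50  9:133  10:247  11:258  12:158  13:173  14:241  15:6
  16:252
Giant step factor: 42^(-17) ≡ 278 (mod 281).
Scan 221·278^i mod 281 for i = 0, 1, …:
  i=0: 221   i=1: 180   i=2: 22   i=3: 215
  i=4: 198   i=5: 249   i=6: 96   i=7: 274
  i=8: 21   i=9: 218     …   i=13: 236
  i=14: 135
Match at i=14, j=7: x = 14·17 + 7 = 245.

245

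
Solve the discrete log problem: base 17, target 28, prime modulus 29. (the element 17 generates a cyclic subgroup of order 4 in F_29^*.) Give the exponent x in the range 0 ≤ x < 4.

Successive powers of 17 modulo 29:
  17^0=1  17^1=17  17^2=28
So 17^2 ≡ 28 (mod 29), giving x = 2.

2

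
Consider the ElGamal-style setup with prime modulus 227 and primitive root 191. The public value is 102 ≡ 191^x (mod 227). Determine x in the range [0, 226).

28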